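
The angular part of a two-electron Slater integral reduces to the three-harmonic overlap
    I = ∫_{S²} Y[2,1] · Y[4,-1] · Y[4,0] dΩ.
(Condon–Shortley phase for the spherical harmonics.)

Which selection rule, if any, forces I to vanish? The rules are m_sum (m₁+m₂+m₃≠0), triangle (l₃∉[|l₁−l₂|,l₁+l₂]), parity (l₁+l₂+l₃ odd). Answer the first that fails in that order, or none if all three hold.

Σmᵢ = 0  ✓
l₃∈[|l₁−l₂|,l₁+l₂]=[2,6], have l₃=4  ✓
Σlᵢ = 10 ⇒ even  ✓

none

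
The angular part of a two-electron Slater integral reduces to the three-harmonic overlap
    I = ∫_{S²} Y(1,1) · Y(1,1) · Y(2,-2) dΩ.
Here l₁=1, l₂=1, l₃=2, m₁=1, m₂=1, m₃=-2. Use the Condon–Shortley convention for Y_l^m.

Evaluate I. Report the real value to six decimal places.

0.309019

m-sum 0 ✓  L=4 even ✓  0≤2≤2 ✓
Π(2lᵢ+1) = 3×3×5 = 45
triangle coeff Δ(1,1,2) = 1/30
Σ_t [0,0]: t=0:+1/1 = 1/1
(3j)²=2/15 [(1 1 2; 0 0 0)], sign=+1
Σ_t [0,0]: t=0:+1/4 = 1/4
(3j)²=1/5 [(1 1 2; 1 1 -2)], sign=+1
⇒ 4πI² = 6/5
I = (+1)√(6/5/(4π)) = 0.30901936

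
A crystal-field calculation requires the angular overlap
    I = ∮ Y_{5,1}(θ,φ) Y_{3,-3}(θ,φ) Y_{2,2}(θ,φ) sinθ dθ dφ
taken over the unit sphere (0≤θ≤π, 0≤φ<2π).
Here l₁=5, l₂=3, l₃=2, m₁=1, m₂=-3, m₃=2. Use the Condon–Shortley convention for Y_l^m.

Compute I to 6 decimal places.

-0.023961

Checks pass: Σm=0; 10 even; l₃=2∈[2,8].
(2·5+1)(2·3+1)(2·2+1) = 385
Δ: 6! 4! 0! / 11! → 1/2310
sum: t=3:−1/144 = -1/144
3j²(5 3 2; 0 0 0) = Δ·Π!·Σ² = 10/231  (sign -1)
sum: t=0:+1/17280 = 1/17280
3j²(5 3 2; 1 -3 2) = Δ·Π!·Σ² = 1/2310  (sign +1)
combine: 4πI² = 385·10/231·1/2310 = 5/693
take √, sign -1: I = -0.02396147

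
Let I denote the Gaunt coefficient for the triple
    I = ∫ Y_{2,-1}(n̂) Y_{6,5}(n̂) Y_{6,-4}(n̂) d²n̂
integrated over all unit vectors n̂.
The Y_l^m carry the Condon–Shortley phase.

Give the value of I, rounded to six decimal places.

-0.197649

Rules hold: Σm=0, L=14 even, 4≤6≤8.
N = 5·13·13 = 845
Δ = 2!·2!·10!/15! = 1/90090
Racah Σ t=0..2: t=0:+1/69120 t=1:−1/14400 t=2:+1/69120 = -7/172800
⇒ 3j(2 6 6; 0 0 0)² = 14/715, sgn -1
Racah Σ t=1..2: t=1:−1/7257600 t=2:+1/725760 = 1/806400
⇒ 3j(2 6 6; -1 5 -4)² = 27/910, sgn +1
4πI² = N·(3j₀)²·(3jₘ)² = 27/55
I = -1·√(0.490909/4π) = -0.19764945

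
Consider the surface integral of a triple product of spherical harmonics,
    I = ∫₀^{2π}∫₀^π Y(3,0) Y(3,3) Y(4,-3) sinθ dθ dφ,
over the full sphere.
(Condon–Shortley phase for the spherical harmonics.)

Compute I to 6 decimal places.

Rules hold: Σm=0, L=10 even, 0≤4≤6.
N = 7·7·9 = 441
Δ = 2!·4!·4!/11! = 1/34650
Racah Σ t=0..2: t=0:+1/72 t=1:−1/16 t=2:+1/72 = -5/144
⇒ 3j(3 3 4; 0 0 0)² = 2/77, sgn -1
Racah Σ t=2..2: t=2:+1/288 = 1/288
⇒ 3j(3 3 4; 0 3 -3)² = 1/22, sgn -1
4πI² = N·(3j₀)²·(3jₘ)² = 63/121
I = +1·√(0.520661/4π) = 0.20355073

0.203551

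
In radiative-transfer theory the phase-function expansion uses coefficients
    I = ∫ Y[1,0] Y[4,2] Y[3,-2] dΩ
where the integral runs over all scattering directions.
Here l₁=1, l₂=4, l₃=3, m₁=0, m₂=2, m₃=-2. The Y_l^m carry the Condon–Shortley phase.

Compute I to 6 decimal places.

Rules hold: Σm=0, L=8 even, 3≤3≤5.
N = 3·9·7 = 189
Δ = 2!·0!·6!/9! = 1/252
Racah Σ t=1..1: t=1:−1/36 = -1/36
⇒ 3j(1 4 3; 0 0 0)² = 4/63, sgn +1
Racah Σ t=1..1: t=1:−1/120 = -1/120
⇒ 3j(1 4 3; 0 2 -2)² = 1/21, sgn +1
4πI² = N·(3j₀)²·(3jₘ)² = 4/7
I = +1·√(0.571429/4π) = 0.21324362

0.213244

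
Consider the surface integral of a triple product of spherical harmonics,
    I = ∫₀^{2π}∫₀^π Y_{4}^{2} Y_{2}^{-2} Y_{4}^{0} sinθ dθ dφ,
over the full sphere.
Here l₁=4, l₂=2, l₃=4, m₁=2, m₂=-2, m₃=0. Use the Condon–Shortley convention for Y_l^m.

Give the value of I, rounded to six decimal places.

-0.190365

m-sum 0 ✓  L=10 even ✓  2≤4≤6 ✓
Π(2lᵢ+1) = 9×5×9 = 405
triangle coeff Δ(4,2,4) = 1/13860
Σ_t [0,2]: t=0:+1/192 t=1:−1/36 t=2:+1/192 = -5/288
(3j)²=20/693 [(4 2 4; 0 0 0)], sign=-1
Σ_t [0,0]: t=0:+1/192 = 1/192
(3j)²=3/77 [(4 2 4; 2 -2 0)], sign=+1
⇒ 4πI² = 2700/5929
I = (-1)√(2700/5929/(4π)) = -0.19036462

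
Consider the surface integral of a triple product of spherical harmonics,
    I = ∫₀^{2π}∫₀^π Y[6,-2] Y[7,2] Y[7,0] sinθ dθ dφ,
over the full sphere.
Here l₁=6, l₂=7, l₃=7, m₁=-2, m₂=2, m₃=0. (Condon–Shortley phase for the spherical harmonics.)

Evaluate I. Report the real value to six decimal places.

Checks pass: Σm=0; 20 even; l₃=7∈[1,13].
(2·6+1)(2·7+1)(2·7+1) = 2925
Δ: 6! 6! 8! / 21! → 1/2444321880
sum: t=0:+1/2612736000 t=1:−1/20736000 t=2:+1/1658880 t=3:−1/746496 t=4:+1/1658880 t=5:−1/20736000 t=6:+1/2612736000 = -1/4354560
3j²(6 7 7; 0 0 0) = Δ·Π!·Σ² = 1000/138567  (sign +1)
sum: t=2:+1/174182400 t=3:−1/6220800 t=4:+1/1658880 t=5:−1/2488320 t=6:+1/24883200 = 1/11612160
3j²(6 7 7; -2 2 0) = Δ·Π!·Σ² = 150/46189  (sign -1)
combine: 4πI² = 2925·1000/138567·150/46189 = 11250000/164109517
take √, sign -1: I = -0.07385917

-0.073859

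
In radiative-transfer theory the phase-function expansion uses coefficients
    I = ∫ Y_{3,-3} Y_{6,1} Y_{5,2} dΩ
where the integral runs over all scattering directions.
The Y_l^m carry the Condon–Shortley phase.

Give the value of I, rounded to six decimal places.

0.145631

Rules hold: Σm=0, L=14 even, 3≤5≤9.
N = 7·13·11 = 1001
Δ = 4!·2!·8!/15! = 1/675675
Racah Σ t=1..3: t=1:−1/8640 t=2:+1/2304 t=3:−1/8640 = 7/34560
⇒ 3j(3 6 5; 0 0 0)² = 7/429, sgn -1
Racah Σ t=4..4: t=4:+1/34560 = 1/34560
⇒ 3j(3 6 5; -3 1 2)² = 7/429, sgn -1
4πI² = N·(3j₀)²·(3jₘ)² = 343/1287
I = +1·√(0.266511/4π) = 0.14563067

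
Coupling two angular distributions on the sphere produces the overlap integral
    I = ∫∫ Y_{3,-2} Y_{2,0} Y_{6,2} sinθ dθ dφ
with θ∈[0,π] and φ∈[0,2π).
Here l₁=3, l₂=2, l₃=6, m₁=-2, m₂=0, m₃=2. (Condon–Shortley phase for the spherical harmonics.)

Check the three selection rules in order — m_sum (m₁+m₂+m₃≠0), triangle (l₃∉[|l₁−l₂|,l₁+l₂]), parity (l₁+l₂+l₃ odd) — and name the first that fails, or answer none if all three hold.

Σmᵢ = 0  ✓
l₃∈[|l₁−l₂|,l₁+l₂]=[1,5], have l₃=6  ✗
Σlᵢ = 11 ⇒ odd

triangle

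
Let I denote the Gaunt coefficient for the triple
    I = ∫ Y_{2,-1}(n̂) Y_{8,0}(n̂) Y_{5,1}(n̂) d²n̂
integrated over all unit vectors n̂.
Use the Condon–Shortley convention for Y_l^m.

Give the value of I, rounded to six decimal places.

triangle: need 6≤l₃≤10, have 5; I=0

0.000000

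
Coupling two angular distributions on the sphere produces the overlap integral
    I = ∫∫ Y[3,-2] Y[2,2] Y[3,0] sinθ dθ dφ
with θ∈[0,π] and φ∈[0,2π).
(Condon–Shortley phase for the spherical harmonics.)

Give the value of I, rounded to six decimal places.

-0.188063

Rules hold: Σm=0, L=8 even, 1≤3≤5.
N = 7·5·7 = 245
Δ = 2!·4!·2!/9! = 1/3780
Racah Σ t=0..2: t=0:+1/24 t=1:−1/4 t=2:+1/24 = -1/6
⇒ 3j(3 2 3; 0 0 0)² = 4/105, sgn +1
Racah Σ t=2..2: t=2:+1/24 = 1/24
⇒ 3j(3 2 3; -2 2 0)² = 1/21, sgn -1
4πI² = N·(3j₀)²·(3jₘ)² = 4/9
I = -1·√(0.444444/4π) = -0.18806319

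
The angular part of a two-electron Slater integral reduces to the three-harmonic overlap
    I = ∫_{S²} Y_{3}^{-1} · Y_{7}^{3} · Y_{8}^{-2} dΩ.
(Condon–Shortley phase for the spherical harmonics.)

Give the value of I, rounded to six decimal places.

-0.104118

m-sum 0 ✓  L=18 even ✓  4≤8≤10 ✓
Π(2lᵢ+1) = 7×15×17 = 1785
triangle coeff Δ(3,7,8) = 1/5290740
Σ_t [0,2]: t=0:+1/7257600 t=1:−1/2073600 t=2:+1/7257600 = -1/4838400
(3j)²=252/20995 [(3 7 8; 0 0 0)], sign=-1
Σ_t [0,2]: t=0:+1/348364800 t=1:−1/13063680 t=2:+1/7741440 = 29/522547200
(3j)²=1682/264537 [(3 7 8; -1 3 -2)], sign=+1
⇒ 4πI² = 141288/1037153
I = (-1)√(141288/1037153/(4π)) = -0.10411811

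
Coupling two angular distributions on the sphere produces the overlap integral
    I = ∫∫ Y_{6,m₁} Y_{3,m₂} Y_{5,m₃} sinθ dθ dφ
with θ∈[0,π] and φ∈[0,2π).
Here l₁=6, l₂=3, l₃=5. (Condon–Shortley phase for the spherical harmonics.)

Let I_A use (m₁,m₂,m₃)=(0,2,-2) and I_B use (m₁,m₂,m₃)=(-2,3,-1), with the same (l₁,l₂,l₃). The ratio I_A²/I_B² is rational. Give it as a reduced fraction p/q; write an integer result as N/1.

9/10

Same 6,3,5: normalisation and zero-m 3j drop out of the ratio.
A: Δ: 4! 8! 2! / 15! → 1/675675; sum: t=3:−1/8640 t=4:+1/34560 = -1/11520; 3j²(6 3 5; 0 2 -2) = Δ·Π!·Σ² = 3/143  (sign +1)
B: Δ: 4! 8! 2! / 15! → 1/675675; sum: t=4:+1/27648 = 1/27648; 3j²(6 3 5; -2 3 -1) = Δ·Π!·Σ² = 10/429  (sign +1)
I_A²/I_B² = (3/143)/(10/429) = 9/10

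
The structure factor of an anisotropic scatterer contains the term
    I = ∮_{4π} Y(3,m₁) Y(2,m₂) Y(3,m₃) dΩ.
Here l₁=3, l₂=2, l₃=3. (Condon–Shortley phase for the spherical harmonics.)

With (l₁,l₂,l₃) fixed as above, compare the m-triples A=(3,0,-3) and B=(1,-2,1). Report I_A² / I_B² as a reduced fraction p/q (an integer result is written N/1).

Same 3,2,3: normalisation and zero-m 3j drop out of the ratio.
A: Δ: 2! 4! 2! / 9! → 1/3780; sum: t=0:+1/96 = 1/96; 3j²(3 2 3; 3 0 -3) = Δ·Π!·Σ² = 5/84  (sign +1)
B: Δ: 2! 4! 2! / 9! → 1/3780; sum: t=0:+1/16 = 1/16; 3j²(3 2 3; 1 -2 1) = Δ·Π!·Σ² = 2/35  (sign +1)
I_A²/I_B² = (5/84)/(2/35) = 25/24

25/24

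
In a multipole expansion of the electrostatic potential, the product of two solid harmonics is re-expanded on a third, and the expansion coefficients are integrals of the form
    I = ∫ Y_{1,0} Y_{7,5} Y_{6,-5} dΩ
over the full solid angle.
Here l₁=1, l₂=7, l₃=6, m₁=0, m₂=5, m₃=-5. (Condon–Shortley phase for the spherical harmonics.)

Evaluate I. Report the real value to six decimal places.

m-sum 0 ✓  L=14 even ✓  6≤6≤8 ✓
Π(2lᵢ+1) = 3×15×13 = 585
triangle coeff Δ(1,7,6) = 1/1365
Σ_t [1,1]: t=1:−1/518400 = -1/518400
(3j)²=7/195 [(1 7 6; 0 0 0)], sign=-1
Σ_t [1,1]: t=1:−1/39916800 = -1/39916800
(3j)²=8/455 [(1 7 6; 0 5 -5)], sign=+1
⇒ 4πI² = 24/65
I = (-1)√(24/65/(4π)) = -0.17141310

-0.171413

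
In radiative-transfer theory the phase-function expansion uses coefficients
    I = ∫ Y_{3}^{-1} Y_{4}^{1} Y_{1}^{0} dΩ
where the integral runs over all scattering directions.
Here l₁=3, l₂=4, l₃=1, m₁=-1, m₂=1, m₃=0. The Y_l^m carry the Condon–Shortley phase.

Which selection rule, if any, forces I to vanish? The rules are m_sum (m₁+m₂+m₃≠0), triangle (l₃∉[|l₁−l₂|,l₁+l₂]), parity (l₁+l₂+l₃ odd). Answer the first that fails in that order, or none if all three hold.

Σmᵢ = 0  ✓
l₃∈[|l₁−l₂|,l₁+l₂]=[1,7], have l₃=1  ✓
Σlᵢ = 8 ⇒ even  ✓

none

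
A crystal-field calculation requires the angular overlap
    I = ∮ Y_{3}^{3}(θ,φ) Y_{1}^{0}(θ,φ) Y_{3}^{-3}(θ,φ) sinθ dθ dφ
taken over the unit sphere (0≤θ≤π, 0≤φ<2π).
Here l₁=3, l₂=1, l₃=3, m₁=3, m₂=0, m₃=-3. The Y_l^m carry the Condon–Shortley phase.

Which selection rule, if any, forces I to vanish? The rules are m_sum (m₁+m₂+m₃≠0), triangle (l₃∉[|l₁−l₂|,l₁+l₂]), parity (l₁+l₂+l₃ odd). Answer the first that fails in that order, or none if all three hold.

parity

Σmᵢ = 0  ✓
l₃∈[|l₁−l₂|,l₁+l₂]=[2,4], have l₃=3  ✓
Σlᵢ = 7 ⇒ odd  ✗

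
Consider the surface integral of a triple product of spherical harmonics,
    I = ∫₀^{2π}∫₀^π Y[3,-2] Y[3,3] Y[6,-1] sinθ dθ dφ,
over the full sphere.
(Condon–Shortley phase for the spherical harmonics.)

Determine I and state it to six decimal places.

m-sum 0 ✓  L=12 even ✓  0≤6≤6 ✓
Π(2lᵢ+1) = 7×7×13 = 637
triangle coeff Δ(3,3,6) = 1/12012
Σ_t [0,0]: t=0:+1/1296 = 1/1296
(3j)²=100/3003 [(3 3 6; 0 0 0)], sign=+1
Σ_t [0,0]: t=0:+1/86400 = 1/86400
(3j)²=1/1716 [(3 3 6; -2 3 -1)], sign=-1
⇒ 4πI² = 175/14157
I = (-1)√(175/14157/(4π)) = -0.03136379

-0.031364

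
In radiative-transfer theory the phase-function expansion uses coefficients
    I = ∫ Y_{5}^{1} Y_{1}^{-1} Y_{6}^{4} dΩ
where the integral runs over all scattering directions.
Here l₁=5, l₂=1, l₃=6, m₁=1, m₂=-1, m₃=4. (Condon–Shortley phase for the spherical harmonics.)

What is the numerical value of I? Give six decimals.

m-sum = 1 − 1 + 4 = 4 ≠ 0 ⇒ I = 0

0.000000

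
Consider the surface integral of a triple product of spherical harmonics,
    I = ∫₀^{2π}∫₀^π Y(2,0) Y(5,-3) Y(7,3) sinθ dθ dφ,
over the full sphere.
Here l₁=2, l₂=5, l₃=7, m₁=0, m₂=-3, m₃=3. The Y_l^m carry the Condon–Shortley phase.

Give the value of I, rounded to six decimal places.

m-sum 0 ✓  L=14 even ✓  3≤7≤7 ✓
Π(2lᵢ+1) = 5×11×15 = 825
triangle coeff Δ(2,5,7) = 1/15015
Σ_t [0,0]: t=0:+1/57600 = 1/57600
(3j)²=21/715 [(2 5 7; 0 0 0)], sign=-1
Σ_t [0,0]: t=0:+1/322560 = 1/322560
(3j)²=18/1001 [(2 5 7; 0 -3 3)], sign=+1
⇒ 4πI² = 810/1859
I = (-1)√(810/1859/(4π)) = -0.18620781

-0.186208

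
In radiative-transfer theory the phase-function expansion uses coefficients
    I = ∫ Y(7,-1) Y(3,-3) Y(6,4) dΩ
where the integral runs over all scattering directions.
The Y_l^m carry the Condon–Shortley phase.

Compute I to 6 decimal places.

m-sum 0 ✓  L=16 even ✓  4≤6≤10 ✓
Π(2lᵢ+1) = 15×7×13 = 1365
triangle coeff Δ(7,3,6) = 1/2042040
Σ_t [1,3]: t=1:−1/207360 t=2:+1/57600 t=3:−1/207360 = 1/129600
(3j)²=168/12155 [(7 3 6; 0 0 0)], sign=+1
Σ_t [0,0]: t=0:+1/3870720 = 1/3870720
(3j)²=675/136136 [(7 3 6; -1 -3 4)], sign=+1
⇒ 4πI² = 42525/454597
I = (+1)√(42525/454597/(4π)) = 0.08627877

0.086279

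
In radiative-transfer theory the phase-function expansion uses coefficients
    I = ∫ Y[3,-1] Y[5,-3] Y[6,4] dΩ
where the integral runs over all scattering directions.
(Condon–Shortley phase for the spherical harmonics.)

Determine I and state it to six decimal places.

0.113950

Rules hold: Σm=0, L=14 even, 2≤6≤8.
N = 7·11·13 = 1001
Δ = 2!·4!·8!/15! = 1/675675
Racah Σ t=0..2: t=0:+1/8640 t=1:−1/2304 t=2:+1/8640 = -7/34560
⇒ 3j(3 5 6; 0 0 0)² = 7/429, sgn -1
Racah Σ t=0..2: t=0:+1/69120 t=1:−1/30240 t=2:+1/322560 = -1/64512
⇒ 3j(3 5 6; -1 -3 4)² = 10/1001, sgn -1
4πI² = N·(3j₀)²·(3jₘ)² = 70/429
I = +1·√(0.16317/4π) = 0.11395029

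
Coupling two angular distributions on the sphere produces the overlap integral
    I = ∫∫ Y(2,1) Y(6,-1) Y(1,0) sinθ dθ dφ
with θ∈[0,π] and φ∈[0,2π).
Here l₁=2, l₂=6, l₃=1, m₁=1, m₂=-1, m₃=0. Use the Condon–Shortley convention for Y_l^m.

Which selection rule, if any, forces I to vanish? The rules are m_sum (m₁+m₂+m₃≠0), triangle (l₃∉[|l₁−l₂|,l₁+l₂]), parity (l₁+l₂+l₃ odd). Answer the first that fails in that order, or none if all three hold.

triangle

azimuthal sum: 1 − 1 + 0 = 0  ✓
4 ≤ 1 ≤ 8 (triangle on l)  ✗
L = 2 + 6 + 1 = 9 (odd)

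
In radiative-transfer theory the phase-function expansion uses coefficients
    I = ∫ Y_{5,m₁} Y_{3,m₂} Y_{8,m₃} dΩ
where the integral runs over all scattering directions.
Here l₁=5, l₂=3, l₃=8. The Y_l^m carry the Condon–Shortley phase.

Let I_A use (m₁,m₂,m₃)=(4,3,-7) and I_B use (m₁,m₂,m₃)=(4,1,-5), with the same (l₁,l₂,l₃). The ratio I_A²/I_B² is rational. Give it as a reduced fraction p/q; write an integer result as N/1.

Shared (l₁,l₂,l₃)=(5,3,8): N and (l;000)² cancel in I_A²/I_B².
A: Δ = 0!·10!·6!/17! = 1/136136; Racah Σ t=0..0: t=0:+1/261273600 = 1/261273600; ⇒ 3j(5 3 8; 4 3 -7)² = 5/136, sgn -1
B: Δ = 0!·10!·6!/17! = 1/136136; Racah Σ t=0..0: t=0:+1/17418240 = 1/17418240; ⇒ 3j(5 3 8; 4 1 -5)² = 15/952, sgn -1
I_A²/I_B² = (5/136)/(15/952) = 7/3

7/3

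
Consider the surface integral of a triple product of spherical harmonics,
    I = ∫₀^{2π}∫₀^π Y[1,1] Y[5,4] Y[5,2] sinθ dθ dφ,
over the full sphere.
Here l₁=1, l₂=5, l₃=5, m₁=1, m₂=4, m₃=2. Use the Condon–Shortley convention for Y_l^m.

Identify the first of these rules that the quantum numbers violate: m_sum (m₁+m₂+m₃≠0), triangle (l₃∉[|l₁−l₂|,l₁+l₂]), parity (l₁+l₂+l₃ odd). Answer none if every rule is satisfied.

m₁+m₂+m₃ = 1 + 4 + 2 = 7  ✗
triangle: |1−5|=4 ≤ l₃=5 ≤ 1+5=6
parity: l₁+l₂+l₃ = 11 is odd

m_sum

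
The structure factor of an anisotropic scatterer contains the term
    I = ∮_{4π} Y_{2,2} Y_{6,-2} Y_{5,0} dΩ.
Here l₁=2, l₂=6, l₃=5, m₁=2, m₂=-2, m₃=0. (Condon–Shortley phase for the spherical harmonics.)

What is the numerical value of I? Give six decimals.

Σlᵢ=13 odd — θ-integrand is odd under cosθ→−cosθ; I=0

0.000000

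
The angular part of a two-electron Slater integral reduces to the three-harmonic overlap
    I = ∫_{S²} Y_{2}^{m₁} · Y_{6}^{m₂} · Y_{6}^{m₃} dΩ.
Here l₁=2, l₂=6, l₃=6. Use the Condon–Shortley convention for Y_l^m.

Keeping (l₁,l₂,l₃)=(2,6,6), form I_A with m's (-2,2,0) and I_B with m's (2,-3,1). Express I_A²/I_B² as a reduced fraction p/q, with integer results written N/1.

7/6

Shared (l₁,l₂,l₃)=(2,6,6): N and (l;000)² cancel in I_A²/I_B².
A: Δ = 2!·2!·10!/15! = 1/90090; Racah Σ t=2..2: t=2:+1/69120 = 1/69120; ⇒ 3j(2 6 6; -2 2 0)² = 4/143, sgn +1
B: Δ = 2!·2!·10!/15! = 1/90090; Racah Σ t=0..0: t=0:+1/120960 = 1/120960; ⇒ 3j(2 6 6; 2 -3 1)² = 24/1001, sgn -1
I_A²/I_B² = (4/143)/(24/1001) = 7/6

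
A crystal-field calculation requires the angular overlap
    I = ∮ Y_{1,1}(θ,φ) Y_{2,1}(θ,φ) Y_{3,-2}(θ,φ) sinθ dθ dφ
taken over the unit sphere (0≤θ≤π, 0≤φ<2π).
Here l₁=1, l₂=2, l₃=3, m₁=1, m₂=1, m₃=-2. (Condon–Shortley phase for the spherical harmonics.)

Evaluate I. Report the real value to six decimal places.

Rules hold: Σm=0, L=6 even, 1≤3≤3.
N = 3·5·7 = 105
Δ = 0!·2!·4!/7! = 1/105
Racah Σ t=0..0: t=0:+1/4 = 1/4
⇒ 3j(1 2 3; 0 0 0)² = 3/35, sgn -1
Racah Σ t=0..0: t=0:+1/12 = 1/12
⇒ 3j(1 2 3; 1 1 -2)² = 2/21, sgn -1
4πI² = N·(3j₀)²·(3jₘ)² = 6/7
I = +1·√(0.857143/4π) = 0.26116903

0.261169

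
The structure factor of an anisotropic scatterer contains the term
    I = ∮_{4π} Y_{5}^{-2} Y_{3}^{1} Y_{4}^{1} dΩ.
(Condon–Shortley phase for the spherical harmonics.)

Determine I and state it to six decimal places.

Rules hold: Σm=0, L=12 even, 2≤4≤8.
N = 11·7·9 = 693
Δ = 4!·6!·2!/13! = 1/180180
Racah Σ t=1..3: t=1:−1/576 t=2:+1/144 t=3:−1/576 = 1/288
⇒ 3j(5 3 4; 0 0 0)² = 20/1001, sgn +1
Racah Σ t=2..4: t=2:+1/960 t=3:−1/288 t=4:+1/1728 = -1/540
⇒ 3j(5 3 4; -2 1 1)² = 128/6435, sgn +1
4πI² = N·(3j₀)²·(3jₘ)² = 512/1859
I = +1·√(0.275417/4π) = 0.14804384

0.148044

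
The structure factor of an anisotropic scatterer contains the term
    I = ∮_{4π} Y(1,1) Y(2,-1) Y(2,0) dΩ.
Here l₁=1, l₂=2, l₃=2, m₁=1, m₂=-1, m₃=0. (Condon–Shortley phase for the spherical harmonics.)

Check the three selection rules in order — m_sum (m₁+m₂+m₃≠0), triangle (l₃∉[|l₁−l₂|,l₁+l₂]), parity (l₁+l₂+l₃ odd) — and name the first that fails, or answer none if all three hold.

m₁+m₂+m₃ = 1 − 1 + 0 = 0  ✓
triangle: |1−2|=1 ≤ l₃=2 ≤ 1+2=3  ✓
parity: l₁+l₂+l₃ = 5 is odd  ✗

parity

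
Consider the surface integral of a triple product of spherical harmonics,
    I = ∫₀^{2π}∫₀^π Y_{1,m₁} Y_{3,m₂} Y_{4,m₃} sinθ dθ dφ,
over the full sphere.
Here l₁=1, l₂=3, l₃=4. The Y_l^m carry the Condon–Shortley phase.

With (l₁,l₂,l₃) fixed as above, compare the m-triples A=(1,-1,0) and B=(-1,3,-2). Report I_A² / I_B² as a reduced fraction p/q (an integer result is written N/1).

Shared (l₁,l₂,l₃)=(1,3,4): N and (l;000)² cancel in I_A²/I_B².
A: Δ = 0!·2!·6!/9! = 1/252; Racah Σ t=0..0: t=0:+1/96 = 1/96; ⇒ 3j(1 3 4; 1 -1 0)² = 1/42, sgn +1
B: Δ = 0!·2!·6!/9! = 1/252; Racah Σ t=0..0: t=0:+1/1440 = 1/1440; ⇒ 3j(1 3 4; -1 3 -2)² = 1/252, sgn +1
I_A²/I_B² = (1/42)/(1/252) = 6/1

6/1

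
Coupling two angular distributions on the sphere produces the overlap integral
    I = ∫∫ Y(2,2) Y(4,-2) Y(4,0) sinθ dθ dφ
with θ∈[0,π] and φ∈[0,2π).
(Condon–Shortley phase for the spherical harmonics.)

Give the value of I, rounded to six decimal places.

Rules hold: Σm=0, L=10 even, 2≤4≤6.
N = 5·9·9 = 405
Δ = 2!·2!·6!/11! = 1/13860
Racah Σ t=0..2: t=0:+1/192 t=1:−1/36 t=2:+1/192 = -5/288
⇒ 3j(2 4 4; 0 0 0)² = 20/693, sgn -1
Racah Σ t=0..0: t=0:+1/192 = 1/192
⇒ 3j(2 4 4; 2 -2 0)² = 3/77, sgn +1
4πI² = N·(3j₀)²·(3jₘ)² = 2700/5929
I = -1·√(0.455389/4π) = -0.19036462

-0.190365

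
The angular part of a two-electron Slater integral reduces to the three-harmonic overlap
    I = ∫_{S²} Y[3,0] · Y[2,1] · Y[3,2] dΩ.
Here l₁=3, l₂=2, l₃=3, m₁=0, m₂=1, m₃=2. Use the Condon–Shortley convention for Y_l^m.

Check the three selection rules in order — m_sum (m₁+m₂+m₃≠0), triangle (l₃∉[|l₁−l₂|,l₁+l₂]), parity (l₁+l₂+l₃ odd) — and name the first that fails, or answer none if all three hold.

m_sum

m₁+m₂+m₃ = 0 + 1 + 2 = 3  ✗
triangle: |3−2|=1 ≤ l₃=3 ≤ 3+2=5
parity: l₁+l₂+l₃ = 8 is even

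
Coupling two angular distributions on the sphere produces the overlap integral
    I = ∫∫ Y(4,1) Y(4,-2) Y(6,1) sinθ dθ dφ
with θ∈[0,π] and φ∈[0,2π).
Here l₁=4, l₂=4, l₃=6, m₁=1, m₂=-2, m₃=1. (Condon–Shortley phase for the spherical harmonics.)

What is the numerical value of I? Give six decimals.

m-sum 0 ✓  L=14 even ✓  0≤6≤8 ✓
Π(2lᵢ+1) = 9×9×13 = 1053
triangle coeff Δ(4,4,6) = 1/1261260
Σ_t [0,2]: t=0:+1/4608 t=1:−1/1296 t=2:+1/4608 = -7/20736
(3j)²=20/1287 [(4 4 6; 0 0 0)], sign=-1
Σ_t [0,2]: t=0:+1/3456 t=1:−1/5760 t=2:+1/172800 = 7/57600
(3j)²=21/2860 [(4 4 6; 1 -2 1)], sign=-1
⇒ 4πI² = 189/1573
I = (+1)√(189/1573/(4π)) = 0.09778261

0.097783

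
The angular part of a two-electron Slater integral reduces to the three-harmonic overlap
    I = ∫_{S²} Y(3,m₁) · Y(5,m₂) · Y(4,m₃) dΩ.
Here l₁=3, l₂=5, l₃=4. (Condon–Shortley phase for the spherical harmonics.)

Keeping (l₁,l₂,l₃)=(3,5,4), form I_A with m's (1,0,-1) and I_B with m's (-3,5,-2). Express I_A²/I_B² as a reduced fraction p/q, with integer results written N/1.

1/210

Same 3,5,4: normalisation and zero-m 3j drop out of the ratio.
A: Δ: 4! 2! 6! / 13! → 1/180180; sum: t=0:+1/5760 t=1:−1/288 t=2:+1/288 = 1/5760; 3j²(3 5 4; 1 0 -1) = Δ·Π!·Σ² = 1/12012  (sign -1)
B: Δ: 4! 2! 6! / 13! → 1/180180; sum: t=4:+1/34560 = 1/34560; 3j²(3 5 4; -3 5 -2) = Δ·Π!·Σ² = 5/286  (sign +1)
I_A²/I_B² = (1/12012)/(5/286) = 1/210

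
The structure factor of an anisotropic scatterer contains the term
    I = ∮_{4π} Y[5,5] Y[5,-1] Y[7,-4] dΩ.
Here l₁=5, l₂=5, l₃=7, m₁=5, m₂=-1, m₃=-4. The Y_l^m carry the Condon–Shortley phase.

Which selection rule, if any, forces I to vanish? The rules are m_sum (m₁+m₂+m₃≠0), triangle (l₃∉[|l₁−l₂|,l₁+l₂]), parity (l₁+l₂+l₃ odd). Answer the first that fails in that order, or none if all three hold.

azimuthal sum: 5 − 1 − 4 = 0  ✓
0 ≤ 7 ≤ 10 (triangle on l)  ✓
L = 5 + 5 + 7 = 17 (odd)  ✗

parity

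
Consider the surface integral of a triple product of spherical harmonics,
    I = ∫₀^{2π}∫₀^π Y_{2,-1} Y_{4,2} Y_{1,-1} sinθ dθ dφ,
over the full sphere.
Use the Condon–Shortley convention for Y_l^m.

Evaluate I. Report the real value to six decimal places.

0.000000

l₃=1 ∉ [2,6] — triangle fails ⇒ I = 0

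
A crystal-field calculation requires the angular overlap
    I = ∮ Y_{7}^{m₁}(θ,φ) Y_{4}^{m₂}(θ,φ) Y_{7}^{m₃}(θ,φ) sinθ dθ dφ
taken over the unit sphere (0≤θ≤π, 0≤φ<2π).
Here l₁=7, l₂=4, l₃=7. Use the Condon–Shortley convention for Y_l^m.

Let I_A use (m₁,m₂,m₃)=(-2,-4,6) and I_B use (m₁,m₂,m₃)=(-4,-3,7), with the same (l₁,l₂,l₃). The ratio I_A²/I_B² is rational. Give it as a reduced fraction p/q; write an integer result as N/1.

l's match ⇒ only the (l;m) 3-j factors differ between A and B.
A: triangle coeff Δ(7,4,7) = 1/58198140; Σ_t [0,0]: t=0:+1/209018880 = 1/209018880; (3j)²=25/5814 [(7 4 7; -2 -4 6)], sign=-1
B: triangle coeff Δ(7,4,7) = 1/58198140; Σ_t [1,1]: t=1:−1/522547200 = -1/522547200; (3j)²=77/11628 [(7 4 7; -4 -3 7)], sign=-1
I_A²/I_B² = (25/5814)/(77/11628) = 50/77

50/77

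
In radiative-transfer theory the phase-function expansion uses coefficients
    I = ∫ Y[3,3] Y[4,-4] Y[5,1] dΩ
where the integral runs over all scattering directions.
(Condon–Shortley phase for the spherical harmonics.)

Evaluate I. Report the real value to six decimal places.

0.050679

Rules hold: Σm=0, L=12 even, 1≤5≤7.
N = 7·9·11 = 693
Δ = 2!·4!·6!/13! = 1/180180
Racah Σ t=0..2: t=0:+1/576 t=1:−1/144 t=2:+1/576 = -1/288
⇒ 3j(3 4 5; 0 0 0)² = 20/1001, sgn +1
Racah Σ t=0..0: t=0:+1/34560 = 1/34560
⇒ 3j(3 4 5; 3 -4 1)² = 1/429, sgn +1
4πI² = N·(3j₀)²·(3jₘ)² = 60/1859
I = +1·√(0.0322754/4π) = 0.05067935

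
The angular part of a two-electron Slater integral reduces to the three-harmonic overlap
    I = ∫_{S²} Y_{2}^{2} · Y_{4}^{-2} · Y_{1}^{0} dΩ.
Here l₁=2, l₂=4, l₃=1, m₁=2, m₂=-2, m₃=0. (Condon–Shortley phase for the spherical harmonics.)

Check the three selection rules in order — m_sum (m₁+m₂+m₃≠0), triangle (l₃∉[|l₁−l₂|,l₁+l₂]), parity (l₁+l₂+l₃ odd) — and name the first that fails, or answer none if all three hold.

azimuthal sum: 2 − 2 + 0 = 0  ✓
2 ≤ 1 ≤ 6 (triangle on l)  ✗
L = 2 + 4 + 1 = 7 (odd)

triangle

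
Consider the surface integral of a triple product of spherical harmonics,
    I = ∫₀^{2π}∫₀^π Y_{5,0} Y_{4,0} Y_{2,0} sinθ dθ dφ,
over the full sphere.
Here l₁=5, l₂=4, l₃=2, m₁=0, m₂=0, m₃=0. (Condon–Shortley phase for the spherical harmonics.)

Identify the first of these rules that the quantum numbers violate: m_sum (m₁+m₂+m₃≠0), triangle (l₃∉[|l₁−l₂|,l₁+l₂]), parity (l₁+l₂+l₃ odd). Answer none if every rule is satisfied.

parity

m₁+m₂+m₃ = 0 + 0 + 0 = 0  ✓
triangle: |5−4|=1 ≤ l₃=2 ≤ 5+4=9  ✓
parity: l₁+l₂+l₃ = 11 is odd  ✗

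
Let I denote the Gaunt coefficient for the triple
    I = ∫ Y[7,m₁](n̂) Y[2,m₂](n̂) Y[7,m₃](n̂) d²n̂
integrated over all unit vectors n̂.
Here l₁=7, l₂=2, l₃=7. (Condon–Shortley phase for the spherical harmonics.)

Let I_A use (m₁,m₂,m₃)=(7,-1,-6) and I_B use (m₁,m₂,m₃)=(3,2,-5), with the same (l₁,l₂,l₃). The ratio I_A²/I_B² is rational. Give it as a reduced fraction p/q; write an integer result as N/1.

Shared (l₁,l₂,l₃)=(7,2,7): N and (l;000)² cancel in I_A²/I_B².
A: Δ = 2!·12!·2!/17! = 1/185640; Racah Σ t=0..0: t=0:+1/958003200 = 1/958003200; ⇒ 3j(7 2 7; 7 -1 -6)² = 13/680, sgn -1
B: Δ = 2!·12!·2!/17! = 1/185640; Racah Σ t=2..2: t=2:+1/29030400 = 1/29030400; ⇒ 3j(7 2 7; 3 2 -5)² = 99/7735, sgn +1
I_A²/I_B² = (13/680)/(99/7735) = 1183/792

1183/792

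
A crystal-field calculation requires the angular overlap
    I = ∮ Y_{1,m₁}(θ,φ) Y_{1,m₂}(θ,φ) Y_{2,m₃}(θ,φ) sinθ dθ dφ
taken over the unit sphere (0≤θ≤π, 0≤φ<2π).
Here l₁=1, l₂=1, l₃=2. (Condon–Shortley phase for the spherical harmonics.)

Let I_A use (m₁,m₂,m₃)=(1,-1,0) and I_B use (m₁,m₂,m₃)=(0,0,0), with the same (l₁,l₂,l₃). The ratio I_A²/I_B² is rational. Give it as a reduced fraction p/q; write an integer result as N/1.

1/4

Same 1,1,2: normalisation and zero-m 3j drop out of the ratio.
A: Δ: 0! 2! 2! / 5! → 1/30; sum: t=0:+1/4 = 1/4; 3j²(1 1 2; 1 -1 0) = Δ·Π!·Σ² = 1/30  (sign +1)
B: Δ: 0! 2! 2! / 5! → 1/30; sum: t=0:+1/1 = 1/1; 3j²(1 1 2; 0 0 0) = Δ·Π!·Σ² = 2/15  (sign +1)
I_A²/I_B² = (1/30)/(2/15) = 1/4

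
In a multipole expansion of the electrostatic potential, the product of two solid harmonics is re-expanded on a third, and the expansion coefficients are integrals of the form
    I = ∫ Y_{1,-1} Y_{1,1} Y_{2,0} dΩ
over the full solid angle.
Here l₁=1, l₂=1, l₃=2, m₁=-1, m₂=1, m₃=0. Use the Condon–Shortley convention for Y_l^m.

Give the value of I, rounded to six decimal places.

0.126157

m-sum 0 ✓  L=4 even ✓  0≤2≤2 ✓
Π(2lᵢ+1) = 3×3×5 = 45
triangle coeff Δ(1,1,2) = 1/30
Σ_t [0,0]: t=0:+1/1 = 1/1
(3j)²=2/15 [(1 1 2; 0 0 0)], sign=+1
Σ_t [0,0]: t=0:+1/4 = 1/4
(3j)²=1/30 [(1 1 2; -1 1 0)], sign=+1
⇒ 4πI² = 1/5
I = (+1)√(1/5/(4π)) = 0.12615663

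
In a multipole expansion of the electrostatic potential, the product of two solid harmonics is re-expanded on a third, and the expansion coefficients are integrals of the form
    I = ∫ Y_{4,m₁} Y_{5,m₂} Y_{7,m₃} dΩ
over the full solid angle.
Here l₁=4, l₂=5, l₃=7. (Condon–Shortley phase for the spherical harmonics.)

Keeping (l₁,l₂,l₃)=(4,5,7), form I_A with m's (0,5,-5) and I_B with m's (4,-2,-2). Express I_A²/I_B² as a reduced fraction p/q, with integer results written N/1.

Same 4,5,7: normalisation and zero-m 3j drop out of the ratio.
A: Δ: 2! 6! 8! / 17! → 1/6126120; sum: t=2:+1/3870720 = 1/3870720; 3j²(4 5 7; 0 5 -5) = Δ·Π!·Σ² = 135/6188  (sign +1)
B: Δ: 2! 6! 8! / 17! → 1/6126120; sum: t=0:+1/1036800 = 1/1036800; 3j²(4 5 7; 4 -2 -2) = Δ·Π!·Σ² = 98/12155  (sign -1)
I_A²/I_B² = (135/6188)/(98/12155) = 7425/2744

7425/2744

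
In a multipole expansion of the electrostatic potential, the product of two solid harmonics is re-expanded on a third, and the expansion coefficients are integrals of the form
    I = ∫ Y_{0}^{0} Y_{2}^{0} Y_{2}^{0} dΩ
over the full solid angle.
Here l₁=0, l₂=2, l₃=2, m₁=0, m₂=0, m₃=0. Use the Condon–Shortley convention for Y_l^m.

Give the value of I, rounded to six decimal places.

Checks pass: Σm=0; 4 even; l₃=2∈[2,2].
(2·0+1)(2·2+1)(2·2+1) = 25
Δ: 0! 0! 4! / 5! → 1/5
sum: t=0:+1/4 = 1/4
3j²(0 2 2; 0 0 0) = Δ·Π!·Σ² = 1/5  (sign +1)
(m-triple is (0,0,0) — same symbol as above.)
combine: 4πI² = 25·1/5·1/5 = 1/1
take √, sign +1: I = 0.28209479

0.282095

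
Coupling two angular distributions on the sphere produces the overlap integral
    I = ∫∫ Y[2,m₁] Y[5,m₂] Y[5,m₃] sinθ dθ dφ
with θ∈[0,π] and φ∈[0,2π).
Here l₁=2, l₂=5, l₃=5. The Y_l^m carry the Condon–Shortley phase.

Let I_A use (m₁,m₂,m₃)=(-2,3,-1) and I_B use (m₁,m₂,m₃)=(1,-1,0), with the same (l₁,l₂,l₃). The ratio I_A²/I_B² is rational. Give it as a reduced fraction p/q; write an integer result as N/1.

Shared (l₁,l₂,l₃)=(2,5,5): N and (l;000)² cancel in I_A²/I_B².
A: Δ = 2!·2!·8!/13! = 1/38610; Racah Σ t=2..2: t=2:+1/5760 = 1/5760; ⇒ 3j(2 5 5; -2 3 -1)² = 56/2145, sgn +1
B: Δ = 2!·2!·8!/13! = 1/38610; Racah Σ t=0..1: t=0:+1/1152 t=1:−1/1440 = 1/5760; ⇒ 3j(2 5 5; 1 -1 0)² = 1/858, sgn -1
I_A²/I_B² = (56/2145)/(1/858) = 112/5

112/5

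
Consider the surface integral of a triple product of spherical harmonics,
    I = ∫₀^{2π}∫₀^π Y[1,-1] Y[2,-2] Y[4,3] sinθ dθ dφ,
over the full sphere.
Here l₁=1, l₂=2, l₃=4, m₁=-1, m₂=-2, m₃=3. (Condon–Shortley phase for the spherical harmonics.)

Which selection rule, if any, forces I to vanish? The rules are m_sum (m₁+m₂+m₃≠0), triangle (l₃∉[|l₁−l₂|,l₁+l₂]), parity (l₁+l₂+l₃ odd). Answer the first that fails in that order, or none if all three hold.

m₁+m₂+m₃ = -1 − 2 + 3 = 0  ✓
triangle: |1−2|=1 ≤ l₃=4 ≤ 1+2=3  ✗
parity: l₁+l₂+l₃ = 7 is odd

triangle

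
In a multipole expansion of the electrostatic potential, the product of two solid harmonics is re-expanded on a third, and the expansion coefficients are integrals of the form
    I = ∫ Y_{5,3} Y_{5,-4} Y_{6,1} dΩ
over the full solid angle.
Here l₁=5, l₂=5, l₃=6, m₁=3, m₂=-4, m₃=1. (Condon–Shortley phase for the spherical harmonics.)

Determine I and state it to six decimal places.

-0.154663

m-sum 0 ✓  L=16 even ✓  0≤6≤10 ✓
Π(2lᵢ+1) = 11×11×13 = 1573
triangle coeff Δ(5,5,6) = 1/28588560
Σ_t [0,4]: t=0:+1/345600 t=1:−1/13824 t=2:+1/5184 t=3:−1/13824 t=4:+1/345600 = 7/129600
(3j)²=80/7293 [(5 5 6; 0 0 0)], sign=+1
Σ_t [0,1]: t=0:+1/138240 t=1:−1/518400 = 11/2073600
(3j)²=77/4420 [(5 5 6; 3 -4 1)], sign=-1
⇒ 4πI² = 3388/11271
I = (-1)√(3388/11271/(4π)) = -0.15466268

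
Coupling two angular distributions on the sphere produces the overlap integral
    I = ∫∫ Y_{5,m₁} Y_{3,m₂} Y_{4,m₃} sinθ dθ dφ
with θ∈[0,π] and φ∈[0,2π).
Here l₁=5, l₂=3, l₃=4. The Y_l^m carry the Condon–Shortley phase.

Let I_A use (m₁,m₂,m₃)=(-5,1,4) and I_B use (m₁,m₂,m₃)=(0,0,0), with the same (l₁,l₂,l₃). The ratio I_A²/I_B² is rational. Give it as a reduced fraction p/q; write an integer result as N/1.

Same 5,3,4: normalisation and zero-m 3j drop out of the ratio.
A: Δ: 4! 6! 2! / 13! → 1/180180; sum: t=4:+1/34560 = 1/34560; 3j²(5 3 4; -5 1 4) = Δ·Π!·Σ² = 14/429  (sign +1)
B: Δ: 4! 6! 2! / 13! → 1/180180; sum: t=1:−1/576 t=2:+1/144 t=3:−1/576 = 1/288; 3j²(5 3 4; 0 0 0) = Δ·Π!·Σ² = 20/1001  (sign +1)
I_A²/I_B² = (14/429)/(20/1001) = 49/30

49/30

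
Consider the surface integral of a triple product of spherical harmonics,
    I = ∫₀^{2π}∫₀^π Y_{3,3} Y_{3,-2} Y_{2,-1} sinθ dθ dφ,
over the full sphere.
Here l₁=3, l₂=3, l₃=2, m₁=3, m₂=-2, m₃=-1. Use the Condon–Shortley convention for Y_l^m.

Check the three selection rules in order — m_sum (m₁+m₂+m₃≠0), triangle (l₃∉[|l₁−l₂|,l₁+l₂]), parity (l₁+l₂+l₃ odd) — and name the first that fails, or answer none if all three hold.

none

m₁+m₂+m₃ = 3 − 2 − 1 = 0  ✓
triangle: |3−3|=0 ≤ l₃=2 ≤ 3+3=6  ✓
parity: l₁+l₂+l₃ = 8 is even  ✓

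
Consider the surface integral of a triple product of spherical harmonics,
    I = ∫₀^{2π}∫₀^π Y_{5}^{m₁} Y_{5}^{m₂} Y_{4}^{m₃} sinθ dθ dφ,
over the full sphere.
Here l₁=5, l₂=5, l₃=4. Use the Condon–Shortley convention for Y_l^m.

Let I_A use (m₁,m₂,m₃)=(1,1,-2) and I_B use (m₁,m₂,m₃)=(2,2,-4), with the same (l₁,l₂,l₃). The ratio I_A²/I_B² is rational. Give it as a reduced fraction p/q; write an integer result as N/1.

4/7

Shared (l₁,l₂,l₃)=(5,5,4): N and (l;000)² cancel in I_A²/I_B².
A: Δ = 6!·4!·4!/15! = 1/3153150; Racah Σ t=2..4: t=2:+1/4608 t=3:−1/1296 t=4:+1/4608 = -7/20736; ⇒ 3j(5 5 4; 1 1 -2)² = 20/1287, sgn -1
B: Δ = 6!·4!·4!/15! = 1/3153150; Racah Σ t=3..3: t=3:−1/20736 = -1/20736; ⇒ 3j(5 5 4; 2 2 -4)² = 35/1287, sgn -1
I_A²/I_B² = (20/1287)/(35/1287) = 4/7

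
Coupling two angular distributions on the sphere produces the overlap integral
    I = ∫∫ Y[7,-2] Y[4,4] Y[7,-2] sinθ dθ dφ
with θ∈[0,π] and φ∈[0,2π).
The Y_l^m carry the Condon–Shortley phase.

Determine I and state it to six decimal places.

0.173836

Checks pass: Σm=0; 18 even; l₃=7∈[3,11].
(2·7+1)(2·4+1)(2·7+1) = 2025
Δ: 4! 10! 4! / 19! → 1/58198140
sum: t=0:+1/17418240 t=1:−1/622080 t=2:+1/230400 t=3:−1/622080 t=4:+1/17418240 = 1/806400
3j²(7 4 7; 0 0 0) = Δ·Π!·Σ² = 2268/230945  (sign -1)
sum: t=4:+1/8294400 = 1/8294400
3j²(7 4 7; -2 4 -2) = Δ·Π!·Σ² = 882/46189  (sign -1)
combine: 4πI² = 2025·2268/230945·882/46189 = 810152280/2133423721
take √, sign +1: I = 0.17383605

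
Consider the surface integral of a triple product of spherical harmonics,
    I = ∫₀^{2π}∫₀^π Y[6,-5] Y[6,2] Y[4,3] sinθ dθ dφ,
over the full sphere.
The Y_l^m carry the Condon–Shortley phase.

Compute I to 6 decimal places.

Checks pass: Σm=0; 16 even; l₃=4∈[0,12].
(2·6+1)(2·6+1)(2·4+1) = 1521
Δ: 8! 4! 4! / 17! → 1/15315300
sum: t=2:+1/829440 t=3:−1/25920 t=4:+1/9216 t=5:−1/25920 t=6:+1/829440 = 7/207360
3j²(6 6 4; 0 0 0) = Δ·Π!·Σ² = 28/2431  (sign +1)
sum: t=7:−1/725760 t=8:+1/5806080 = -1/829440
3j²(6 6 4; -5 2 3) = Δ·Π!·Σ² = 49/2652  (sign +1)
combine: 4πI² = 1521·28/2431·49/2652 = 1029/3179
take √, sign +1: I = 0.16049352

0.160494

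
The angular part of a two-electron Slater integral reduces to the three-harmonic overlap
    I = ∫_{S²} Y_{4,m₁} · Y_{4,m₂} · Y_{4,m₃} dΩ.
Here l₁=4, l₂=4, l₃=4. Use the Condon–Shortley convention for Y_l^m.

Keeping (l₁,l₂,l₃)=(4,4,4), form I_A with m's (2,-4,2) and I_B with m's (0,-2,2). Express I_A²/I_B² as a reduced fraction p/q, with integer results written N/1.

630/121

l's match ⇒ only the (l;m) 3-j factors differ between A and B.
A: triangle coeff Δ(4,4,4) = 1/450450; Σ_t [0,0]: t=0:+1/2304 = 1/2304; (3j)²=5/143 [(4 4 4; 2 -4 2)], sign=+1
B: triangle coeff Δ(4,4,4) = 1/450450; Σ_t [0,2]: t=0:+1/2304 t=1:−1/216 t=2:+1/384 = -11/6912; (3j)²=11/1638 [(4 4 4; 0 -2 2)], sign=-1
I_A²/I_B² = (5/143)/(11/1638) = 630/121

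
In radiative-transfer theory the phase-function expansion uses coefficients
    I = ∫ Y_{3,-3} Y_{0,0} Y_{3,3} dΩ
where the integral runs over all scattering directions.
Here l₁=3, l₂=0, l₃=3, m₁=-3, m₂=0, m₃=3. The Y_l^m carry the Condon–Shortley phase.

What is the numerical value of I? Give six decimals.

-0.282095

m-sum 0 ✓  L=6 even ✓  3≤3≤3 ✓
Π(2lᵢ+1) = 7×1×7 = 49
triangle coeff Δ(3,0,3) = 1/7
Σ_t [0,0]: t=0:+1/36 = 1/36
(3j)²=1/7 [(3 0 3; 0 0 0)], sign=-1
Σ_t [0,0]: t=0:+1/720 = 1/720
(3j)²=1/7 [(3 0 3; -3 0 3)], sign=+1
⇒ 4πI² = 1/1
I = (-1)√(1/1/(4π)) = -0.28209479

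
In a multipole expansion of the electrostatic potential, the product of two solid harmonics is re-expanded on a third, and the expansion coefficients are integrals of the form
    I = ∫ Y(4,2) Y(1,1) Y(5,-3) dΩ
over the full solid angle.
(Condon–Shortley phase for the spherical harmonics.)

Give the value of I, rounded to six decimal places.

-0.259847

Checks pass: Σm=0; 10 even; l₃=5∈[3,5].
(2·4+1)(2·1+1)(2·5+1) = 297
Δ: 0! 8! 2! / 11! → 1/495
sum: t=0:+1/576 = 1/576
3j²(4 1 5; 0 0 0) = Δ·Π!·Σ² = 5/99  (sign -1)
sum: t=0:+1/2880 = 1/2880
3j²(4 1 5; 2 1 -3) = Δ·Π!·Σ² = 28/495  (sign +1)
combine: 4πI² = 297·5/99·28/495 = 28/33
take √, sign -1: I = -0.25984664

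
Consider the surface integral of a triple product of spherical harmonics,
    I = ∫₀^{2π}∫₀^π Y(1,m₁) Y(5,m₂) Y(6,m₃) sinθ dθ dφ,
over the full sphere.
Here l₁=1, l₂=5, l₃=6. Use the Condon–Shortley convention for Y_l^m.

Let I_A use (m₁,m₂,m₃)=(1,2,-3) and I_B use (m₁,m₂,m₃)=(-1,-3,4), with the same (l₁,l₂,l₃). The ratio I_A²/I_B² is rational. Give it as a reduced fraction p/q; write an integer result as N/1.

4/5

l's match ⇒ only the (l;m) 3-j factors differ between A and B.
A: triangle coeff Δ(1,5,6) = 1/858; Σ_t [0,0]: t=0:+1/60480 = 1/60480; (3j)²=6/143 [(1 5 6; 1 2 -3)], sign=-1
B: triangle coeff Δ(1,5,6) = 1/858; Σ_t [0,0]: t=0:+1/161280 = 1/161280; (3j)²=15/286 [(1 5 6; -1 -3 4)], sign=+1
I_A²/I_B² = (6/143)/(15/286) = 4/5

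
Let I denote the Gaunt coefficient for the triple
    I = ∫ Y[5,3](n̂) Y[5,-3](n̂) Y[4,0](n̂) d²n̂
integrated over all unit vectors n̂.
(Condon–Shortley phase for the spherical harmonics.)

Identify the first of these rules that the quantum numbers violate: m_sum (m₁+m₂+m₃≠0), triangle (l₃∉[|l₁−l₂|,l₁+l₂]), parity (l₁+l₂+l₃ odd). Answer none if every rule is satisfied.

m₁+m₂+m₃ = 3 − 3 + 0 = 0  ✓
triangle: |5−5|=0 ≤ l₃=4 ≤ 5+5=10  ✓
parity: l₁+l₂+l₃ = 14 is even  ✓

none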